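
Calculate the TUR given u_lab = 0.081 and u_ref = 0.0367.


TUR = u_lab / u_ref
= 0.081 / 0.0367
= 2.2071

2.2071


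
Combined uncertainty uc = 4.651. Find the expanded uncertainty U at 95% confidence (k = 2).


U = k * uc
U = 2 * 4.651
U = 9.3020

9.3020


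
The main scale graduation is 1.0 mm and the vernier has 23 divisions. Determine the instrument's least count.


LC = MSD / n_div
= 1.0 / 23
= 0.0435

0.0435


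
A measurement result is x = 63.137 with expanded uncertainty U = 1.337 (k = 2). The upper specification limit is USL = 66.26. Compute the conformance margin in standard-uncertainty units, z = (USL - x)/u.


u = U / k = 1.337 / 2 = 0.6685
margin = |USL - x| = |66.26 - 63.137| = 3.123
z = margin / u = 3.123 / 0.6685
z = 4.6717

4.6717


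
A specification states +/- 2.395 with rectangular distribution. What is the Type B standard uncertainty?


u_B = half_width / sqrt(3)
u_B = 2.395 / 1.7320508
u_B = 1.3828

1.3828


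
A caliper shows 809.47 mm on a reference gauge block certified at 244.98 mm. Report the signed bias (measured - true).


Systematic error = measured - true
= 809.47 - 244.98
= 564.4900

564.4900


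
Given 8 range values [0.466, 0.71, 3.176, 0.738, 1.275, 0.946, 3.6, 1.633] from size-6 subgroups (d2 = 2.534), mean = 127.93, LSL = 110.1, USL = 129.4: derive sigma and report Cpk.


R_bar = (0.466 + 0.71 + 3.176 + 0.738 + 1.275 + 0.946 + 3.6 + 1.633) / 8 = 1.568
sigma = R_bar / d2 = 1.568 / 2.534 = 0.61878453
Cp = (USL - LSL)/(6*sigma) = (129.4 - 110.1)/(6*0.61878453) = 5.1984
Cpu = (129.4 - 127.93)/(3*0.61878453) = 0.7919
Cpl = (127.93 - 110.1)/(3*0.61878453) = 9.6049
Cpk = min(Cpu, Cpl) = 0.7919

0.7919


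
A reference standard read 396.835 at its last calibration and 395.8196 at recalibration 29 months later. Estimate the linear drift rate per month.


rate = (v2 - v1) / months
= (395.8196 - 396.835) / 29
= -1.0154 / 29
= -0.0350

-0.0350


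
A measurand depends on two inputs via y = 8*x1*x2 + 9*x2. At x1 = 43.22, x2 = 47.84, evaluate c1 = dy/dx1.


y = 8*x1*x2 + 9*x2
dy/dx1 = 8*x2
Evaluate at x2 = 47.84: c1 = 8 * 47.84
c1 = 382.7200

382.7200


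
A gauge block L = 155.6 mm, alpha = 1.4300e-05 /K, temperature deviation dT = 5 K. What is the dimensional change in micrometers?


dL = L * alpha * dT
= 155.6 * 1.4300e-05 * 5
= 0.0111254 mm
dL_um = 0.0111254 * 1000 = 11.1254 um

11.1254


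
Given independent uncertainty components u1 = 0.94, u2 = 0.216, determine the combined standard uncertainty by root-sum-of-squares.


uc = sqrt(0.94^2 + 0.216^2)
uc = sqrt(0.930256)
uc = 0.9645

0.9645


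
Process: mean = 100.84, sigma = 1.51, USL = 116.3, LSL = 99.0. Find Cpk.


Cpu = (USL - mean) / (3*sigma) = (116.3 - 100.84) / (3*1.51) = 3.4128
Cpl = (mean - LSL) / (3*sigma) = (100.84 - 99.0) / (3*1.51) = 0.4062
Cpk = min(Cpu, Cpl) = 0.4062

0.4062


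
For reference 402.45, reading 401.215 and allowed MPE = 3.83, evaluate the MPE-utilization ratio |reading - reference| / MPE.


e = indication - reference = 401.215 - 402.45 = -1.2350
|e| = 1.2350
ratio = |e| / MPE = 1.2350 / 3.83
ratio = 0.3225

0.3225


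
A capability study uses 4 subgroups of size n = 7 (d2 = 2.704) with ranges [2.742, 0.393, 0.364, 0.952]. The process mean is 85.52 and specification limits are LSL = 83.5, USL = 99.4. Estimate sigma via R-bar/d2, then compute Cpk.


R_bar = (2.742 + 0.393 + 0.364 + 0.952) / 4 = 1.11275
sigma = R_bar / d2 = 1.11275 / 2.704 = 0.41151997
Cp = (USL - LSL)/(6*sigma) = (99.4 - 83.5)/(6*0.41151997) = 6.4395
Cpu = (99.4 - 85.52)/(3*0.41151997) = 11.2429
Cpl = (85.52 - 83.5)/(3*0.41151997) = 1.6362
Cpk = min(Cpu, Cpl) = 1.6362

1.6362


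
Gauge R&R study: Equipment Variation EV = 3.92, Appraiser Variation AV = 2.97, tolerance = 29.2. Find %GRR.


GRR = sqrt(EV^2 + AV^2) = sqrt(3.92^2 + 2.97^2) = 4.9180586
%GRR = GRR / tol * 100 = 4.9180586 / 29.2 * 100
%GRR = 16.8427

16.8427


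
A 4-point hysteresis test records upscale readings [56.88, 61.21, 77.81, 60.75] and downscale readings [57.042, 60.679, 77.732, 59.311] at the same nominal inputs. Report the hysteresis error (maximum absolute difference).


|56.88 - 57.042| = 0.1620
|61.21 - 60.679| = 0.5310
|77.81 - 77.732| = 0.0780
|60.75 - 59.311| = 1.4390
hysteresis = max(diffs) = 1.4390

1.4390


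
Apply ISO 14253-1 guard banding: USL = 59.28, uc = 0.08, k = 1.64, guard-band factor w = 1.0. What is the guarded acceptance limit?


U = k * uc = 1.64 * 0.08 = 0.1312
guard band g = w * U = 1.0 * 0.1312 = 0.1312
AL = USL - g = 59.28 - 0.1312
AL = 59.1488

59.1488


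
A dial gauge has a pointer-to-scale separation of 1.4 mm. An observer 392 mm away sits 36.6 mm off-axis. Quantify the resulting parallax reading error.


error = h * offset / d
= 1.4 * 36.6 / 392
= 0.1307

0.1307


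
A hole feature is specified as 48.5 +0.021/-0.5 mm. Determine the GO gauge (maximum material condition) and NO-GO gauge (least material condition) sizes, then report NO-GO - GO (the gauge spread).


GO = nominal - lower_tol (smallest hole = maximum material condition)
GO = 48.5 - 0.5 = 48.0
NO-GO = nominal + upper_tol (largest hole = least material condition)
NO-GO = 48.5 + 0.021 = 48.521
spread = NO-GO - GO = 48.521 - 48.0 = 0.5210

0.5210


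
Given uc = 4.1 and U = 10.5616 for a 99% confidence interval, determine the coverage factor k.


k = U / uc
k = 10.5616 / 4.1
k = 2.576

2.576


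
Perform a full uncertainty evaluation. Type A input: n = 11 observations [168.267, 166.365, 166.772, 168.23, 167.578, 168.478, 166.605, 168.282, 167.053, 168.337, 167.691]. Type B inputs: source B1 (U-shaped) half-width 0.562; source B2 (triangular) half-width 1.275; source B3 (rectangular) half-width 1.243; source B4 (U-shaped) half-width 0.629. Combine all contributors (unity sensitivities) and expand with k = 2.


mean = (168.267 + 166.365 + 166.772 + 168.23 + 167.578 + 168.478 + 166.605 + 168.282 + 167.053 + 168.337 + 167.691) / 11 = 167.6052727
s = sqrt(sum((x - mean)^2)/(n-1)) = 0.7829092
u_A = s / sqrt(n) = 0.7829092 / sqrt(11) = 0.23605601
u_B1 = 0.562 / sqrt(2) = 0.39739401
u_B2 = 1.275 / sqrt(6) = 0.52051657
u_B3 = 1.243 / sqrt(3) = 0.71764638
u_B4 = 0.629 / sqrt(2) = 0.44477017
uc = sqrt(0.23605601^2 + 0.39739401^2 + 0.52051657^2 + 0.71764638^2 + 0.44477017^2) = 1.0942663
U = k * uc = 2 * 1.0942663
U = 2.1885

2.1885


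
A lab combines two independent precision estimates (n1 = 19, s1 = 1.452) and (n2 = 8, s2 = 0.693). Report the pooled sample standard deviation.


s_p = sqrt(((n1-1)*s1^2 + (n2-1)*s2^2) / (n1+n2-2))
numerator = (19-1)*1.452^2 + (8-1)*0.693^2 = 37.949472 + 3.361743 = 41.311215
denominator = 19 + 8 - 2 = 25
s_p^2 = 41.311215 / 25 = 1.6524486
s_p = sqrt(1.6524486) = 1.2855

1.2855


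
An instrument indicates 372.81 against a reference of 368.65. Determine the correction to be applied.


Correction = standard - reading
= 368.65 - 372.81
= -4.1600

-4.1600


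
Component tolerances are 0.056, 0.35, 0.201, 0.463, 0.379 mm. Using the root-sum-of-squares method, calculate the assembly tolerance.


RSS = sqrt(0.056^2 + 0.35^2 + 0.201^2 + 0.463^2 + 0.379^2)
= sqrt(0.524047)
= 0.7239

0.7239


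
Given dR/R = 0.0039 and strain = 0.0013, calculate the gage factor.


GF = (dR/R) / epsilon
= 0.0039 / 0.0013
= 3.0000

3.0000


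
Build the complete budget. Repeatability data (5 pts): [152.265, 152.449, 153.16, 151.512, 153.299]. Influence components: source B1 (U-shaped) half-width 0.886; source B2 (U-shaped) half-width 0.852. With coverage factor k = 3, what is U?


mean = (152.265 + 152.449 + 153.16 + 151.512 + 153.299) / 5 = 152.537
s = sqrt(sum((x - mean)^2)/(n-1)) = 0.72476306
u_A = s / sqrt(n) = 0.72476306 / sqrt(5) = 0.32412389
u_B1 = 0.886 / sqrt(2) = 0.62649661
u_B2 = 0.852 / sqrt(2) = 0.60245498
uc = sqrt(0.32412389^2 + 0.62649661^2 + 0.60245498^2) = 0.92763479
U = k * uc = 3 * 0.92763479
U = 2.7829

2.7829


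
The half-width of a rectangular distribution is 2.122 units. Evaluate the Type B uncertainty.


u_B = half_width / sqrt(3)
u_B = 2.122 / 1.7320508
u_B = 1.2251

1.2251


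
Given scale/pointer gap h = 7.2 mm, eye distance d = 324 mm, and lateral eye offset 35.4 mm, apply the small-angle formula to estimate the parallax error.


error = h * offset / d
= 7.2 * 35.4 / 324
= 0.7867

0.7867


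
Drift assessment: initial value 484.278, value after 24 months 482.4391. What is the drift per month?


rate = (v2 - v1) / months
= (482.4391 - 484.278) / 24
= -1.8389 / 24
= -0.0766

-0.0766


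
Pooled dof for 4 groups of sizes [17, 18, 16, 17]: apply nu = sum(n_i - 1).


nu = sum_i (n_i - 1)
nu = ((17 - 1) + (18 - 1) + (16 - 1) + (17 - 1))
nu = 16 + 17 + 15 + 16
nu = 64

64


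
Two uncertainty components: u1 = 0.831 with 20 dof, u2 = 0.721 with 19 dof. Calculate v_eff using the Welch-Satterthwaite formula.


uc = sqrt(u1^2 + u2^2) = sqrt(0.831^2 + 0.721^2) = 1.1001827
v_eff = uc^4 / (u1^4/v1 + u2^4/v2)
= 1.1001827^4 / (0.831^4/20 + 0.721^4/19)
= 1.4650729 / 0.038066602
v_eff = 38.4871

38.4871


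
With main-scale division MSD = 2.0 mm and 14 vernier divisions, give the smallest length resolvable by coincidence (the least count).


LC = MSD / n_div
= 2.0 / 14
= 0.1429

0.1429


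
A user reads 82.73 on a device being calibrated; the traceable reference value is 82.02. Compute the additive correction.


Correction = standard - reading
= 82.02 - 82.73
= -0.7100

-0.7100


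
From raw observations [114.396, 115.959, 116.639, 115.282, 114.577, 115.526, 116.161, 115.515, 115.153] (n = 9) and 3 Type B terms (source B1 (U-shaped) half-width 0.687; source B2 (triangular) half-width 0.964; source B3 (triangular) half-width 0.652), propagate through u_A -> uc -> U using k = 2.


mean = (114.396 + 115.959 + 116.639 + 115.282 + 114.577 + 115.526 + 116.161 + 115.515 + 115.153) / 9 = 115.4675556
s = sqrt(sum((x - mean)^2)/(n-1)) = 0.72241161
u_A = s / sqrt(n) = 0.72241161 / sqrt(9) = 0.24080387
u_B1 = 0.687 / sqrt(2) = 0.48578236
u_B2 = 0.964 / sqrt(6) = 0.39355135
u_B3 = 0.652 / sqrt(6) = 0.26617789
uc = sqrt(0.24080387^2 + 0.48578236^2 + 0.39355135^2 + 0.26617789^2) = 0.72090522
U = k * uc = 2 * 0.72090522
U = 1.4418

1.4418


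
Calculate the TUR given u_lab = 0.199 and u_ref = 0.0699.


TUR = u_lab / u_ref
= 0.199 / 0.0699
= 2.8469

2.8469


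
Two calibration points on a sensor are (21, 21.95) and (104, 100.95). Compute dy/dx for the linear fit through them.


slope = (y2 - y1) / (x2 - x1)
= (100.95 - 21.95) / (104 - 21)
= 79.0000 / 83
= 0.9518

0.9518


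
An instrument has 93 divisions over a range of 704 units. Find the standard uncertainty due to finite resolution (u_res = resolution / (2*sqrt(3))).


resolution = range / divisions
resolution = 704 / 93 = 7.5698925
u_res = resolution / (2*sqrt(3))
u_res = 7.5698925 / 3.4641016
u_res = 2.1852

2.1852


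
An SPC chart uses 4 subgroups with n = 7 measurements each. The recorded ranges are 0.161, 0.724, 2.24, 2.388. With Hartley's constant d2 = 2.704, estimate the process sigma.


R_bar = (0.161 + 0.724 + 2.24 + 2.388) / 4
R_bar = 5.513 / 4 = 1.37825
sigma_hat = R_bar / d2 = 1.37825 / 2.704 = 0.5097

0.5097


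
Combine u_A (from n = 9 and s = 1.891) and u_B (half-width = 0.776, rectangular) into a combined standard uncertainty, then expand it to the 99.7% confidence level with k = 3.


u_A = s / sqrt(n) = 1.891 / sqrt(9) = 0.63033333
u_B = half_width / sqrt(3) = 0.776 / sqrt(3) = 0.44802381
uc = sqrt(u_A^2 + u_B^2) = sqrt(0.63033333^2 + 0.44802381^2) = 0.77333398
U = k * uc = 3 * 0.77333398
U = 2.3200

2.3200


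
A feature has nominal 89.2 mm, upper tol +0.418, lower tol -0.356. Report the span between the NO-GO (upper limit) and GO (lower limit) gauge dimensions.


GO = nominal - lower_tol (smallest hole = maximum material condition)
GO = 89.2 - 0.356 = 88.844
NO-GO = nominal + upper_tol (largest hole = least material condition)
NO-GO = 89.2 + 0.418 = 89.618
spread = NO-GO - GO = 89.618 - 88.844 = 0.7740

0.7740


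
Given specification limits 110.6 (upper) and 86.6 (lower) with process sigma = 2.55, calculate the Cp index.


Cp = (USL - LSL) / (6 * sigma)
= (110.6 - 86.6) / (6 * 2.55)
= 24.0000 / 15.3000
= 1.5686

1.5686


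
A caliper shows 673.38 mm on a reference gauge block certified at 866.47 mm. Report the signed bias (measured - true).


Systematic error = measured - true
= 673.38 - 866.47
= -193.0900

-193.0900


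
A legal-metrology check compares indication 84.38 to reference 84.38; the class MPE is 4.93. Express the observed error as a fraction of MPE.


e = indication - reference = 84.38 - 84.38 = 0
|e| = 0
ratio = |e| / MPE = 0 / 4.93
ratio = 0

0


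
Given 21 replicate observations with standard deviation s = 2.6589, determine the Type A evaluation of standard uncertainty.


u_A = s / sqrt(n)
u_A = 2.6589 / sqrt(21)
u_A = 2.6589 / 4.5825757
u_A = 0.5802

0.5802


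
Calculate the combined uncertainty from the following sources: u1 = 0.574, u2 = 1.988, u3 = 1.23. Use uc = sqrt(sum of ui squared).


uc = sqrt(0.574^2 + 1.988^2 + 1.23^2)
uc = sqrt(5.79452)
uc = 2.4072

2.4072


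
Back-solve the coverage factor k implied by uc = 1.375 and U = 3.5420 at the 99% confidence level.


k = U / uc
k = 3.5420 / 1.375
k = 2.576

2.576


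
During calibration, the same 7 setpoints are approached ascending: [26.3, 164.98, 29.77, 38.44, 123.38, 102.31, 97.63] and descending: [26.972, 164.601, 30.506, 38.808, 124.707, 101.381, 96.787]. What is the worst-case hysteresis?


|26.3 - 26.972| = 0.6720
|164.98 - 164.601| = 0.3790
|29.77 - 30.506| = 0.7360
|38.44 - 38.808| = 0.3680
|123.38 - 124.707| = 1.3270
|102.31 - 101.381| = 0.9290
|97.63 - 96.787| = 0.8430
hysteresis = max(diffs) = 1.3270

1.3270


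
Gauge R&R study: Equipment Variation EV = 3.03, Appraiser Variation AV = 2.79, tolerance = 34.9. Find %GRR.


GRR = sqrt(EV^2 + AV^2) = sqrt(3.03^2 + 2.79^2) = 4.1188591
%GRR = GRR / tol * 100 = 4.1188591 / 34.9 * 100
%GRR = 11.8019

11.8019


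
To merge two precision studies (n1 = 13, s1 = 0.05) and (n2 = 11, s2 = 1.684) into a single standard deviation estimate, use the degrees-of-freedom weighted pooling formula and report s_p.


s_p = sqrt(((n1-1)*s1^2 + (n2-1)*s2^2) / (n1+n2-2))
numerator = (13-1)*0.05^2 + (11-1)*1.684^2 = 0.03 + 28.35856 = 28.38856
denominator = 13 + 11 - 2 = 22
s_p^2 = 28.38856 / 22 = 1.2903891
s_p = sqrt(1.2903891) = 1.1360

1.1360


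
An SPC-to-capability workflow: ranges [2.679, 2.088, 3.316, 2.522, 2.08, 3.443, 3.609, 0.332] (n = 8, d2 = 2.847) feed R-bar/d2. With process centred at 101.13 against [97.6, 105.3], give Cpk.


R_bar = (2.679 + 2.088 + 3.316 + 2.522 + 2.08 + 3.443 + 3.609 + 0.332) / 8 = 2.508625
sigma = R_bar / d2 = 2.508625 / 2.847 = 0.88114682
Cp = (USL - LSL)/(6*sigma) = (105.3 - 97.6)/(6*0.88114682) = 1.4564
Cpu = (105.3 - 101.13)/(3*0.88114682) = 1.5775
Cpl = (101.13 - 97.6)/(3*0.88114682) = 1.3354
Cpk = min(Cpu, Cpl) = 1.3354

1.3354


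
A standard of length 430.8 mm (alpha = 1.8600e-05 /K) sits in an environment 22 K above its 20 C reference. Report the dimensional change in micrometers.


dL = L * alpha * dT
= 430.8 * 1.8600e-05 * 22
= 0.1762834 mm
dL_um = 0.1762834 * 1000 = 176.2834 um

176.2834


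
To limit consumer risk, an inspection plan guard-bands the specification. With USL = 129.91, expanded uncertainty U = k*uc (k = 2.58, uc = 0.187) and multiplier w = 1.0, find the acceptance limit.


U = k * uc = 2.58 * 0.187 = 0.48246
guard band g = w * U = 1.0 * 0.48246 = 0.48246
AL = USL - g = 129.91 - 0.48246
AL = 129.4275

129.4275


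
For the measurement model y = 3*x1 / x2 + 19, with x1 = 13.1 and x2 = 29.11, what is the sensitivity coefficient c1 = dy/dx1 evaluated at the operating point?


y = 3*x1 / x2 + 19
dy/dx1 = 3/x2
Evaluate at x2 = 29.11: c1 = 3 / 29.11
c1 = 0.1031

0.1031


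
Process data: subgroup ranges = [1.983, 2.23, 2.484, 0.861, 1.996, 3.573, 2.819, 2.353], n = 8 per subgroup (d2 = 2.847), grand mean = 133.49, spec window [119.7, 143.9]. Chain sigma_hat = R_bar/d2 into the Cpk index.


R_bar = (1.983 + 2.23 + 2.484 + 0.861 + 1.996 + 3.573 + 2.819 + 2.353) / 8 = 2.287375
sigma = R_bar / d2 = 2.287375 / 2.847 = 0.80343344
Cp = (USL - LSL)/(6*sigma) = (143.9 - 119.7)/(6*0.80343344) = 5.0201
Cpu = (143.9 - 133.49)/(3*0.80343344) = 4.3190
Cpl = (133.49 - 119.7)/(3*0.80343344) = 5.7213
Cpk = min(Cpu, Cpl) = 4.3190

4.3190


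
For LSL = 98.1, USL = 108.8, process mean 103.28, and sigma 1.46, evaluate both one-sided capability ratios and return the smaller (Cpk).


Cpu = (USL - mean) / (3*sigma) = (108.8 - 103.28) / (3*1.46) = 1.2603
Cpl = (mean - LSL) / (3*sigma) = (103.28 - 98.1) / (3*1.46) = 1.1826
Cpk = min(Cpu, Cpl) = 1.1826

1.1826


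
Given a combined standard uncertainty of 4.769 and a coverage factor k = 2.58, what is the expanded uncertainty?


U = k * uc
U = 2.58 * 4.769
U = 12.3040

12.3040


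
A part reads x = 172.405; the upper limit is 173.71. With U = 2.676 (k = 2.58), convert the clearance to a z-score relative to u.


u = U / k = 2.676 / 2.58 = 1.0372093
margin = |USL - x| = |173.71 - 172.405| = 1.305
z = margin / u = 1.305 / 1.0372093
z = 1.2582

1.2582


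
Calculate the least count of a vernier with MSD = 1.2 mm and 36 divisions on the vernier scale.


LC = MSD / n_div
= 1.2 / 36
= 0.0333

0.0333


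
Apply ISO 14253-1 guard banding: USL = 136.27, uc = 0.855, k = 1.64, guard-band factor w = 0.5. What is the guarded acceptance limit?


U = k * uc = 1.64 * 0.855 = 1.4022
guard band g = w * U = 0.5 * 1.4022 = 0.7011
AL = USL - g = 136.27 - 0.7011
AL = 135.5689

135.5689


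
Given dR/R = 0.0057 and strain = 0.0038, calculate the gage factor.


GF = (dR/R) / epsilon
= 0.0057 / 0.0038
= 1.5000

1.5000


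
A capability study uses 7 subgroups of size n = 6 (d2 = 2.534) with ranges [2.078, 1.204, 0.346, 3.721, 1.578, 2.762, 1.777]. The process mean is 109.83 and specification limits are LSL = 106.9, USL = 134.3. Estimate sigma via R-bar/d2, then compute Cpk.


R_bar = (2.078 + 1.204 + 0.346 + 3.721 + 1.578 + 2.762 + 1.777) / 7 = 1.9237143
sigma = R_bar / d2 = 1.9237143 / 2.534 = 0.75916113
Cp = (USL - LSL)/(6*sigma) = (134.3 - 106.9)/(6*0.75916113) = 6.0154
Cpu = (134.3 - 109.83)/(3*0.75916113) = 10.7443
Cpl = (109.83 - 106.9)/(3*0.75916113) = 1.2865
Cpk = min(Cpu, Cpl) = 1.2865

1.2865


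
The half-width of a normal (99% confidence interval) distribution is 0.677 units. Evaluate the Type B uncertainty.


u_B = half_width / 2.576
u_B = 0.677 / 2.576
u_B = 0.2628

0.2628


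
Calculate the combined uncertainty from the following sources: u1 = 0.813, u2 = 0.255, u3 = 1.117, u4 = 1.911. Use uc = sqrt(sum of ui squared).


uc = sqrt(0.813^2 + 0.255^2 + 1.117^2 + 1.911^2)
uc = sqrt(5.625604)
uc = 2.3718

2.3718


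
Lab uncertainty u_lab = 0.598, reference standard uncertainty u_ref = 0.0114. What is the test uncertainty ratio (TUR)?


TUR = u_lab / u_ref
= 0.598 / 0.0114
= 52.4561

52.4561


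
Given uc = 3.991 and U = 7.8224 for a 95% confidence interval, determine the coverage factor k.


k = U / uc
k = 7.8224 / 3.991
k = 1.96

1.96


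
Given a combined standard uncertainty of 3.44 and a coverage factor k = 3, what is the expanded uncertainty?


U = k * uc
U = 3 * 3.44
U = 10.3200

10.3200


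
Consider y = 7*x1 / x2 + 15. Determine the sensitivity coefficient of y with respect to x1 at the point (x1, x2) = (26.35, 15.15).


y = 7*x1 / x2 + 15
dy/dx1 = 7/x2
Evaluate at x2 = 15.15: c1 = 7 / 15.15
c1 = 0.4620

0.4620


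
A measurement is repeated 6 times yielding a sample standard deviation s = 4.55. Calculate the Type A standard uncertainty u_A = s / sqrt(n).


u_A = s / sqrt(n)
u_A = 4.55 / sqrt(6)
u_A = 4.55 / 2.4494897
u_A = 1.8575

1.8575


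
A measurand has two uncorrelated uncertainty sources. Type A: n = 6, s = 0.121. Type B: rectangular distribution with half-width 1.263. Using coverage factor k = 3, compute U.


u_A = s / sqrt(n) = 0.121 / sqrt(6) = 0.049398043
u_B = half_width / sqrt(3) = 1.263 / sqrt(3) = 0.72919339
uc = sqrt(u_A^2 + u_B^2) = sqrt(0.049398043^2 + 0.72919339^2) = 0.73086467
U = k * uc = 3 * 0.73086467
U = 2.1926

2.1926


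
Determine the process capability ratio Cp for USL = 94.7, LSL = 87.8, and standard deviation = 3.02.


Cp = (USL - LSL) / (6 * sigma)
= (94.7 - 87.8) / (6 * 3.02)
= 6.9000 / 18.1200
= 0.3808

0.3808


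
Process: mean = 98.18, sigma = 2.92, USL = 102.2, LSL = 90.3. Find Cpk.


Cpu = (USL - mean) / (3*sigma) = (102.2 - 98.18) / (3*2.92) = 0.4589
Cpl = (mean - LSL) / (3*sigma) = (98.18 - 90.3) / (3*2.92) = 0.8995
Cpk = min(Cpu, Cpl) = 0.4589

0.4589


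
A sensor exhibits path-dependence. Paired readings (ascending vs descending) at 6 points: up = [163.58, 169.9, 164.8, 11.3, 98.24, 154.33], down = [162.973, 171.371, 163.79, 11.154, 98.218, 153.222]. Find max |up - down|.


|163.58 - 162.973| = 0.6070
|169.9 - 171.371| = 1.4710
|164.8 - 163.79| = 1.0100
|11.3 - 11.154| = 0.1460
|98.24 - 98.218| = 0.0220
|154.33 - 153.222| = 1.1080
hysteresis = max(diffs) = 1.4710

1.4710


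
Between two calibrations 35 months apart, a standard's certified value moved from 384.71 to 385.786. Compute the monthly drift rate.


rate = (v2 - v1) / months
= (385.786 - 384.71) / 35
= 1.0760 / 35
= 0.0307

0.0307


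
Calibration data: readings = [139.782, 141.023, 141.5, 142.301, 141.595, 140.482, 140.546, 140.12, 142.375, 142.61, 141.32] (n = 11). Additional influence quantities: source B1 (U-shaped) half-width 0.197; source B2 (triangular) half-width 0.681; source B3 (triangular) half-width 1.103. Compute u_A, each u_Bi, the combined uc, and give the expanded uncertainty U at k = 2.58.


mean = (139.782 + 141.023 + 141.5 + 142.301 + 141.595 + 140.482 + 140.546 + 140.12 + 142.375 + 142.61 + 141.32) / 11 = 141.2412727
s = sqrt(sum((x - mean)^2)/(n-1)) = 0.94732815
u_A = s / sqrt(n) = 0.94732815 / sqrt(11) = 0.28563018
u_B1 = 0.197 / sqrt(2) = 0.13930004
u_B2 = 0.681 / sqrt(6) = 0.27801709
u_B3 = 1.103 / sqrt(6) = 0.45029786
uc = sqrt(0.28563018^2 + 0.13930004^2 + 0.27801709^2 + 0.45029786^2) = 0.6172931
U = k * uc = 2.58 * 0.6172931
U = 1.5926

1.5926


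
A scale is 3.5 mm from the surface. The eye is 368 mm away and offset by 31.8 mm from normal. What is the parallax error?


error = h * offset / d
= 3.5 * 31.8 / 368
= 0.3024

0.3024


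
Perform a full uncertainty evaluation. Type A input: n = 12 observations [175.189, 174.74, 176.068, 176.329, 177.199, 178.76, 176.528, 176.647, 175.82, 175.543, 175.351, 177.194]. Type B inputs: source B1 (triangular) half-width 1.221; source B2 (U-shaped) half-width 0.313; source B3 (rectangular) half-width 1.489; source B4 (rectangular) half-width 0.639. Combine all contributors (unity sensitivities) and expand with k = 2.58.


mean = (175.189 + 174.74 + 176.068 + 176.329 + 177.199 + 178.76 + 176.528 + 176.647 + 175.82 + 175.543 + 175.351 + 177.194) / 12 = 176.2806667
s = sqrt(sum((x - mean)^2)/(n-1)) = 1.0976661
u_A = s / sqrt(n) = 1.0976661 / sqrt(12) = 0.31686891
u_B1 = 1.221 / sqrt(6) = 0.49847116
u_B2 = 0.313 / sqrt(2) = 0.22132442
u_B3 = 1.489 / sqrt(3) = 0.85967455
u_B4 = 0.639 / sqrt(3) = 0.36892682
uc = sqrt(0.31686891^2 + 0.49847116^2 + 0.22132442^2 + 0.85967455^2 + 0.36892682^2) = 1.128278
U = k * uc = 2.58 * 1.128278
U = 2.9110

2.9110


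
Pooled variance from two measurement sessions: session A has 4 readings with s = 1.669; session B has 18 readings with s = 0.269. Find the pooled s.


s_p = sqrt(((n1-1)*s1^2 + (n2-1)*s2^2) / (n1+n2-2))
numerator = (4-1)*1.669^2 + (18-1)*0.269^2 = 8.356683 + 1.230137 = 9.58682
denominator = 4 + 18 - 2 = 20
s_p^2 = 9.58682 / 20 = 0.479341
s_p = sqrt(0.479341) = 0.6923

0.6923


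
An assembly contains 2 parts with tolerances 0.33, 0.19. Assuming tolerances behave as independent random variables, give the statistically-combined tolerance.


RSS = sqrt(0.33^2 + 0.19^2)
= sqrt(0.145)
= 0.3808

0.3808


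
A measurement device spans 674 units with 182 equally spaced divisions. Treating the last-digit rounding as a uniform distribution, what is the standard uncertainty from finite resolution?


resolution = range / divisions
resolution = 674 / 182 = 3.7032967
u_res = resolution / (2*sqrt(3))
u_res = 3.7032967 / 3.4641016
u_res = 1.0690

1.0690


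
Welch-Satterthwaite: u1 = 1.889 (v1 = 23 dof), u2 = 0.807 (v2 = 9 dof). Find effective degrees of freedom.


uc = sqrt(u1^2 + u2^2) = sqrt(1.889^2 + 0.807^2) = 2.0541592
v_eff = uc^4 / (u1^4/v1 + u2^4/v2)
= 2.0541592^4 / (1.889^4/23 + 0.807^4/9)
= 17.804771 / 0.60073002
v_eff = 29.6386

29.6386


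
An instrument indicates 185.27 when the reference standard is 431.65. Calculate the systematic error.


Systematic error = measured - true
= 185.27 - 431.65
= -246.3800

-246.3800


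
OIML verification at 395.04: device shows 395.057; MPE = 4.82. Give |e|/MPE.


e = indication - reference = 395.057 - 395.04 = 0.0170
|e| = 0.0170
ratio = |e| / MPE = 0.0170 / 4.82
ratio = 0.0035

0.0035


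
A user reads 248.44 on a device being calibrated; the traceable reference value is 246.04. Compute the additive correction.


Correction = standard - reading
= 246.04 - 248.44
= -2.4000

-2.4000


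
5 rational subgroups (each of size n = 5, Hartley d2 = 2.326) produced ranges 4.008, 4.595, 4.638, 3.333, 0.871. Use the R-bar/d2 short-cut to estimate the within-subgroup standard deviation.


R_bar = (4.008 + 4.595 + 4.638 + 3.333 + 0.871) / 5
R_bar = 17.445 / 5 = 3.489
sigma_hat = R_bar / d2 = 3.489 / 2.326 = 1.5000

1.5000


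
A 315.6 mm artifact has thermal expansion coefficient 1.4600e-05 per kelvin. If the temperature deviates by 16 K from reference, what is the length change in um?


dL = L * alpha * dT
= 315.6 * 1.4600e-05 * 16
= 0.0737242 mm
dL_um = 0.0737242 * 1000 = 73.7242 um

73.7242


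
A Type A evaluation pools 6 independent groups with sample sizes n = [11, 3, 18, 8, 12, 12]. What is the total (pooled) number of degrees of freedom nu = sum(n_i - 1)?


nu = sum_i (n_i - 1)
nu = ((11 - 1) + (3 - 1) + (18 - 1) + (8 - 1) + (12 - 1) + (12 - 1))
nu = 10 + 2 + 17 + 7 + 11 + 11
nu = 58

58


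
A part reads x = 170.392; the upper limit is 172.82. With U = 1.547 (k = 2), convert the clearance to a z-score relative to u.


u = U / k = 1.547 / 2 = 0.7735
margin = |USL - x| = |172.82 - 170.392| = 2.428
z = margin / u = 2.428 / 0.7735
z = 3.1390

3.1390


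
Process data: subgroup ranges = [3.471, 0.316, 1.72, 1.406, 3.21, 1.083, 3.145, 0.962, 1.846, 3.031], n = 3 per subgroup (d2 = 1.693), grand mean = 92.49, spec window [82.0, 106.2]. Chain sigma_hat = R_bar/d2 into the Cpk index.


R_bar = (3.471 + 0.316 + 1.72 + 1.406 + 3.21 + 1.083 + 3.145 + 0.962 + 1.846 + 3.031) / 10 = 2.019
sigma = R_bar / d2 = 2.019 / 1.693 = 1.1925576
Cp = (USL - LSL)/(6*sigma) = (106.2 - 82.0)/(6*1.1925576) = 3.3821
Cpu = (106.2 - 92.49)/(3*1.1925576) = 3.8321
Cpl = (92.49 - 82.0)/(3*1.1925576) = 2.9321
Cpk = min(Cpu, Cpl) = 2.9321

2.9321


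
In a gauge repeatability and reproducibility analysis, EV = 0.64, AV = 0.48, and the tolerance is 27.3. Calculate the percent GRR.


GRR = sqrt(EV^2 + AV^2) = sqrt(0.64^2 + 0.48^2) = 0.8
%GRR = GRR / tol * 100 = 0.8 / 27.3 * 100
%GRR = 2.9304

2.9304


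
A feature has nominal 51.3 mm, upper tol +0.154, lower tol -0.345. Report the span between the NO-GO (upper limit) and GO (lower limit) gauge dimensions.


GO = nominal - lower_tol (smallest hole = maximum material condition)
GO = 51.3 - 0.345 = 50.955
NO-GO = nominal + upper_tol (largest hole = least material condition)
NO-GO = 51.3 + 0.154 = 51.454
spread = NO-GO - GO = 51.454 - 50.955 = 0.4990

0.4990


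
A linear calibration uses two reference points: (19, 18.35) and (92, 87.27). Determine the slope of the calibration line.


slope = (y2 - y1) / (x2 - x1)
= (87.27 - 18.35) / (92 - 19)
= 68.9200 / 73
= 0.9441

0.9441


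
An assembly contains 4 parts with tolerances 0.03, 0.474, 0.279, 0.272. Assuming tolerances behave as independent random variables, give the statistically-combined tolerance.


RSS = sqrt(0.03^2 + 0.474^2 + 0.279^2 + 0.272^2)
= sqrt(0.377401)
= 0.6143

0.6143


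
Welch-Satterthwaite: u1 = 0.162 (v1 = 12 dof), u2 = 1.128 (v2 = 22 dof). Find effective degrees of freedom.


uc = sqrt(u1^2 + u2^2) = sqrt(0.162^2 + 1.128^2) = 1.1395736
v_eff = uc^4 / (u1^4/v1 + u2^4/v2)
= 1.1395736^4 / (0.162^4/12 + 1.128^4/22)
= 1.6864347 / 0.073646534
v_eff = 22.8990

22.8990


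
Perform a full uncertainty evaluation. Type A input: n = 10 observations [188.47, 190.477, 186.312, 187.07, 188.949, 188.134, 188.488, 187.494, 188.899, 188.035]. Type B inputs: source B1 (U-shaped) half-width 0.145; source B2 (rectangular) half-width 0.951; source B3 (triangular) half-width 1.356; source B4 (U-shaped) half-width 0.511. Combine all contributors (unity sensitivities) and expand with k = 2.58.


mean = (188.47 + 190.477 + 186.312 + 187.07 + 188.949 + 188.134 + 188.488 + 187.494 + 188.899 + 188.035) / 10 = 188.2328
s = sqrt(sum((x - mean)^2)/(n-1)) = 1.1426518
u_A = s / sqrt(n) = 1.1426518 / sqrt(10) = 0.36133823
u_B1 = 0.145 / sqrt(2) = 0.10253048
u_B2 = 0.951 / sqrt(3) = 0.54906011
u_B3 = 1.356 / sqrt(6) = 0.55358468
u_B4 = 0.511 / sqrt(2) = 0.36133157
uc = sqrt(0.36133823^2 + 0.10253048^2 + 0.54906011^2 + 0.55358468^2 + 0.36133157^2) = 0.93784931
U = k * uc = 2.58 * 0.93784931
U = 2.4197

2.4197


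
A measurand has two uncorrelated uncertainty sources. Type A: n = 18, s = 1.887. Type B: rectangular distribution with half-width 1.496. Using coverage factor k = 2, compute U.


u_A = s / sqrt(n) = 1.887 / sqrt(18) = 0.44477017
u_B = half_width / sqrt(3) = 1.496 / sqrt(3) = 0.863716
uc = sqrt(u_A^2 + u_B^2) = sqrt(0.44477017^2 + 0.863716^2) = 0.97150699
U = k * uc = 2 * 0.97150699
U = 1.9430

1.9430


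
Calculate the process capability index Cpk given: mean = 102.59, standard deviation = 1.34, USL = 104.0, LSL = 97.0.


Cpu = (USL - mean) / (3*sigma) = (104.0 - 102.59) / (3*1.34) = 0.3507
Cpl = (mean - LSL) / (3*sigma) = (102.59 - 97.0) / (3*1.34) = 1.3905
Cpk = min(Cpu, Cpl) = 0.3507

0.3507


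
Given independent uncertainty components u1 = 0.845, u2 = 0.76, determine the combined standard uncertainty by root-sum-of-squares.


uc = sqrt(0.845^2 + 0.76^2)
uc = sqrt(1.291625)
uc = 1.1365

1.1365


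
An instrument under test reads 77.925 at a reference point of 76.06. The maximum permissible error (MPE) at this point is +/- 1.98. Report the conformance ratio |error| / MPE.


e = indication - reference = 77.925 - 76.06 = 1.8650
|e| = 1.8650
ratio = |e| / MPE = 1.8650 / 1.98
ratio = 0.9419

0.9419


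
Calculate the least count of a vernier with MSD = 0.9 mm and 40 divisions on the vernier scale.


LC = MSD / n_div
= 0.9 / 40
= 0.0225

0.0225


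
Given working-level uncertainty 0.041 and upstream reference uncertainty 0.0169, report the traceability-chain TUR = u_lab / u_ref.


TUR = u_lab / u_ref
= 0.041 / 0.0169
= 2.4260

2.4260


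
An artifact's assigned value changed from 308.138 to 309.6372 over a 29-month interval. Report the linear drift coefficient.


rate = (v2 - v1) / months
= (309.6372 - 308.138) / 29
= 1.4992 / 29
= 0.0517

0.0517


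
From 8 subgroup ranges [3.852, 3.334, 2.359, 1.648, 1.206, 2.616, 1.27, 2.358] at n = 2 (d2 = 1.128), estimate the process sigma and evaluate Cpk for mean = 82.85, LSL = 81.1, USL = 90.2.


R_bar = (3.852 + 3.334 + 2.359 + 1.648 + 1.206 + 2.616 + 1.27 + 2.358) / 8 = 2.330375
sigma = R_bar / d2 = 2.330375 / 1.128 = 2.0659353
Cp = (USL - LSL)/(6*sigma) = (90.2 - 81.1)/(6*2.0659353) = 0.7341
Cpu = (90.2 - 82.85)/(3*2.0659353) = 1.1859
Cpl = (82.85 - 81.1)/(3*2.0659353) = 0.2824
Cpk = min(Cpu, Cpl) = 0.2824

0.2824


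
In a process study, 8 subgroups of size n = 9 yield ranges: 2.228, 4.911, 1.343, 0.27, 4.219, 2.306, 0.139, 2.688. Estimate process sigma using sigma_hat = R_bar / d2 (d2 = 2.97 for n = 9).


R_bar = (2.228 + 4.911 + 1.343 + 0.27 + 4.219 + 2.306 + 0.139 + 2.688) / 8
R_bar = 18.104 / 8 = 2.263
sigma_hat = R_bar / d2 = 2.263 / 2.97 = 0.7620

0.7620


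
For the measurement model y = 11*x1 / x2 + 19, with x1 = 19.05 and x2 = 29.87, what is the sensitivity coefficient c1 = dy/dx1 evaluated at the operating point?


y = 11*x1 / x2 + 19
dy/dx1 = 11/x2
Evaluate at x2 = 29.87: c1 = 11 / 29.87
c1 = 0.3683

0.3683


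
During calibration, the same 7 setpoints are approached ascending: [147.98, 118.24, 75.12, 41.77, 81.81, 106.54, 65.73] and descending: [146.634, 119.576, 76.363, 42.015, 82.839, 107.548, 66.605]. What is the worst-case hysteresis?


|147.98 - 146.634| = 1.3460
|118.24 - 119.576| = 1.3360
|75.12 - 76.363| = 1.2430
|41.77 - 42.015| = 0.2450
|81.81 - 82.839| = 1.0290
|106.54 - 107.548| = 1.0080
|65.73 - 66.605| = 0.8750
hysteresis = max(diffs) = 1.3460

1.3460


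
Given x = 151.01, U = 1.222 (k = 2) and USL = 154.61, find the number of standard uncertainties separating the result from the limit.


u = U / k = 1.222 / 2 = 0.611
margin = |USL - x| = |154.61 - 151.01| = 3.6
z = margin / u = 3.6 / 0.611
z = 5.8920

5.8920


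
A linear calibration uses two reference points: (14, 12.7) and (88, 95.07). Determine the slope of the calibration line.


slope = (y2 - y1) / (x2 - x1)
= (95.07 - 12.7) / (88 - 14)
= 82.3700 / 74
= 1.1131

1.1131


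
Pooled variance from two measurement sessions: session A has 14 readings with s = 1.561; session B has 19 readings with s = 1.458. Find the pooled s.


s_p = sqrt(((n1-1)*s1^2 + (n2-1)*s2^2) / (n1+n2-2))
numerator = (14-1)*1.561^2 + (19-1)*1.458^2 = 31.677373 + 38.263752 = 69.941125
denominator = 14 + 19 - 2 = 31
s_p^2 = 69.941125 / 31 = 2.2561653
s_p = sqrt(2.2561653) = 1.5021

1.5021


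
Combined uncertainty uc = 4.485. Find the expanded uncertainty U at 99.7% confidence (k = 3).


U = k * uc
U = 3 * 4.485
U = 13.4550

13.4550


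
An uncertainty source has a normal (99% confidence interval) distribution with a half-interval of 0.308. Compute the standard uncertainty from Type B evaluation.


u_B = half_width / 2.576
u_B = 0.308 / 2.576
u_B = 0.1196

0.1196


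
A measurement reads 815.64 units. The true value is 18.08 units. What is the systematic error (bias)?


Systematic error = measured - true
= 815.64 - 18.08
= 797.5600

797.5600


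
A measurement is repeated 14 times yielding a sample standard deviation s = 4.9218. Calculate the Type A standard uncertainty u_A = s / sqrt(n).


u_A = s / sqrt(n)
u_A = 4.9218 / sqrt(14)
u_A = 4.9218 / 3.7416574
u_A = 1.3154

1.3154


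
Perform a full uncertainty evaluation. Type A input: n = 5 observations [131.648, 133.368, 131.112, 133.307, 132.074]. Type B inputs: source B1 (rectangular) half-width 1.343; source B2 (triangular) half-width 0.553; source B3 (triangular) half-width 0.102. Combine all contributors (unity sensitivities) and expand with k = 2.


mean = (131.648 + 133.368 + 131.112 + 133.307 + 132.074) / 5 = 132.3018
s = sqrt(sum((x - mean)^2)/(n-1)) = 1.0052588
u_A = s / sqrt(n) = 1.0052588 / sqrt(5) = 0.4495654
u_B1 = 1.343 / sqrt(3) = 0.77538141
u_B2 = 0.553 / sqrt(6) = 0.2257613
u_B3 = 0.102 / sqrt(6) = 0.041641326
uc = sqrt(0.4495654^2 + 0.77538141^2 + 0.2257613^2 + 0.041641326^2) = 0.92521757
U = k * uc = 2 * 0.92521757
U = 1.8504

1.8504


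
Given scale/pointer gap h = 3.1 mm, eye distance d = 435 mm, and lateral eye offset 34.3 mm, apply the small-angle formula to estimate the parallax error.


error = h * offset / d
= 3.1 * 34.3 / 435
= 0.2444

0.2444


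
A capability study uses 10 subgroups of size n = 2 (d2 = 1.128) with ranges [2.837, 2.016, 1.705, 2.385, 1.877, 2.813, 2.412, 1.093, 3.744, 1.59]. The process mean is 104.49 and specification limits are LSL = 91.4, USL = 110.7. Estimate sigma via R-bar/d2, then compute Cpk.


R_bar = (2.837 + 2.016 + 1.705 + 2.385 + 1.877 + 2.813 + 2.412 + 1.093 + 3.744 + 1.59) / 10 = 2.2472
sigma = R_bar / d2 = 2.2472 / 1.128 = 1.9921986
Cp = (USL - LSL)/(6*sigma) = (110.7 - 91.4)/(6*1.9921986) = 1.6146
Cpu = (110.7 - 104.49)/(3*1.9921986) = 1.0391
Cpl = (104.49 - 91.4)/(3*1.9921986) = 2.1902
Cpk = min(Cpu, Cpl) = 1.0391

1.0391


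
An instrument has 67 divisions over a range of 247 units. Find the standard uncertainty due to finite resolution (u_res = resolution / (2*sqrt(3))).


resolution = range / divisions
resolution = 247 / 67 = 3.6865672
u_res = resolution / (2*sqrt(3))
u_res = 3.6865672 / 3.4641016
u_res = 1.0642

1.0642


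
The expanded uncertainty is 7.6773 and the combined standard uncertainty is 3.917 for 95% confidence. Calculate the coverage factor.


k = U / uc
k = 7.6773 / 3.917
k = 1.96

1.96


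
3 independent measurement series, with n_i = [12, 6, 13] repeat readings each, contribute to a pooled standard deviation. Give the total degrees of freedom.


nu = sum_i (n_i - 1)
nu = ((12 - 1) + (6 - 1) + (13 - 1))
nu = 11 + 5 + 12
nu = 28

28


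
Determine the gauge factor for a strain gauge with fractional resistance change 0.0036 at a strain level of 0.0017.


GF = (dR/R) / epsilon
= 0.0036 / 0.0017
= 2.1176

2.1176


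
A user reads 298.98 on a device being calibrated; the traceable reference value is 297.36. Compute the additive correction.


Correction = standard - reading
= 297.36 - 298.98
= -1.6200

-1.6200


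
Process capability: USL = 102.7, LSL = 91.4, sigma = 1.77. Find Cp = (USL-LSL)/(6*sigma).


Cp = (USL - LSL) / (6 * sigma)
= (102.7 - 91.4) / (6 * 1.77)
= 11.3000 / 10.6200
= 1.0640

1.0640


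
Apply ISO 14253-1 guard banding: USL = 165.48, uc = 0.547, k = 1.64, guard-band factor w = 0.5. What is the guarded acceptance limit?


U = k * uc = 1.64 * 0.547 = 0.89708
guard band g = w * U = 0.5 * 0.89708 = 0.44854
AL = USL - g = 165.48 - 0.44854
AL = 165.0315

165.0315


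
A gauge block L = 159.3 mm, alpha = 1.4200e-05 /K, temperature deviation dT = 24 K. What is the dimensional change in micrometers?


dL = L * alpha * dT
= 159.3 * 1.4200e-05 * 24
= 0.0542894 mm
dL_um = 0.0542894 * 1000 = 54.2894 um

54.2894


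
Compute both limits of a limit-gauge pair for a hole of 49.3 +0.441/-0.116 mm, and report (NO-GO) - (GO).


GO = nominal - lower_tol (smallest hole = maximum material condition)
GO = 49.3 - 0.116 = 49.184
NO-GO = nominal + upper_tol (largest hole = least material condition)
NO-GO = 49.3 + 0.441 = 49.741
spread = NO-GO - GO = 49.741 - 49.184 = 0.5570

0.5570


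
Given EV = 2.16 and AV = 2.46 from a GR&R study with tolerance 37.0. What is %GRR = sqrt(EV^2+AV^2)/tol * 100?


GRR = sqrt(EV^2 + AV^2) = sqrt(2.16^2 + 2.46^2) = 3.2737135
%GRR = GRR / tol * 100 = 3.2737135 / 37.0 * 100
%GRR = 8.8479

8.8479


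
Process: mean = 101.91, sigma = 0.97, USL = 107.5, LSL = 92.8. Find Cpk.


Cpu = (USL - mean) / (3*sigma) = (107.5 - 101.91) / (3*0.97) = 1.9210
Cpl = (mean - LSL) / (3*sigma) = (101.91 - 92.8) / (3*0.97) = 3.1306
Cpk = min(Cpu, Cpl) = 1.9210

1.9210


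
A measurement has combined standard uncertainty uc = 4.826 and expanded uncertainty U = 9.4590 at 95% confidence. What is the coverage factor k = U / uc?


k = U / uc
k = 9.4590 / 4.826
k = 1.96

1.96


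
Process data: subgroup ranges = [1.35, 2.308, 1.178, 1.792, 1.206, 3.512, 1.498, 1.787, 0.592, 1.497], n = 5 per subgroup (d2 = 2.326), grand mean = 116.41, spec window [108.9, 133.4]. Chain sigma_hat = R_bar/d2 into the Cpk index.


R_bar = (1.35 + 2.308 + 1.178 + 1.792 + 1.206 + 3.512 + 1.498 + 1.787 + 0.592 + 1.497) / 10 = 1.672
sigma = R_bar / d2 = 1.672 / 2.326 = 0.71883061
Cp = (USL - LSL)/(6*sigma) = (133.4 - 108.9)/(6*0.71883061) = 5.6805
Cpu = (133.4 - 116.41)/(3*0.71883061) = 7.8785
Cpl = (116.41 - 108.9)/(3*0.71883061) = 3.4825
Cpk = min(Cpu, Cpl) = 3.4825

3.4825


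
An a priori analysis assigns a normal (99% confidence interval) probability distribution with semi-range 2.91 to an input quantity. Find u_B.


u_B = half_width / 2.576
u_B = 2.91 / 2.576
u_B = 1.1297

1.1297
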